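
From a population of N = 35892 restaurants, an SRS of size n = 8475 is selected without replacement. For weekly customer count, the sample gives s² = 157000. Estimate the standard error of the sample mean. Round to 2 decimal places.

Under SRS without replacement, Var(ȳ) = (1 − f)·s²/n with f = n/N = 8475/35892 = 0.23612504.
Var(ȳ) = (1 − 0.23612504)·157000/8475 = 0.76387496·18.525074 = 14.15084.
SE(ȳ) = √(14.15084) = 3.76.

3.76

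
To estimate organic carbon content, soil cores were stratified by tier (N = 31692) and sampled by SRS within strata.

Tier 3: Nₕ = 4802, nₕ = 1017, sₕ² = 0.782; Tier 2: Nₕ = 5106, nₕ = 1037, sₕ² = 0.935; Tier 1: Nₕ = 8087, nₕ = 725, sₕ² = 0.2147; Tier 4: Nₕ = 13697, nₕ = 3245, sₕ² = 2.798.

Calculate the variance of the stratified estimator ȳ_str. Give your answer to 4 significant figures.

Var(ȳ_str) = Σₕ Wₕ²(1 − fₕ)sₕ²/nₕ with Wₕ = Nₕ/N, N = 31692.
Tier 3: Wₕ = 0.15152089; term = 0.15152089²·(1 − 0.21178676)·0.782/1017 = 1.3914722 × 10^-5.
Tier 2: Wₕ = 0.16111321; term = 0.16111321²·(1 − 0.20309440)·0.935/1037 = 1.8650997 × 10^-5.
Tier 1: Wₕ = 0.25517481; term = 0.25517481²·(1 − 0.08965006)·0.2147/725 = 1.7554077 × 10^-5.
Tier 4: Wₕ = 0.43219109; term = 0.43219109²·(1 − 0.23691319)·2.798/3245 = 1.2290189 × 10^-4.
Sum = 1.7302169 × 10^-4.

1.730 × 10^-4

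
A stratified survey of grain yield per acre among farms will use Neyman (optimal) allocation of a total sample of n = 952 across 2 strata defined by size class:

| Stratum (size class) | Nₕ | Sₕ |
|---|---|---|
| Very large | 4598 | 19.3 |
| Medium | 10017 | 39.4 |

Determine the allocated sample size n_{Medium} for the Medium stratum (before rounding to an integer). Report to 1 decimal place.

Neyman allocation: nₕ = n·NₕSₕ / Σⱼ NⱼSⱼ.
Σ NⱼSⱼ = 4598·19.3 + 10017·39.4 = 483411.2.
n_{Medium} = 952·10017·39.4 / 483411.2 = 777.2.

777.2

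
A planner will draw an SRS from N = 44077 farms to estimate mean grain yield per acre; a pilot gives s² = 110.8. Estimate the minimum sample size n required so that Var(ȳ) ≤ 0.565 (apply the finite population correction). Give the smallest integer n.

Without fpc, n₀ = s²/D = 110.8/0.565 = 196.1062.
With fpc, (1 − n/N)·s²/n ≤ D requires n ≥ n₀/(1 + n₀/N) = 196.1062/(1 + 196.1062/44077) = 195.2376.
Rounding up, n = 196.

196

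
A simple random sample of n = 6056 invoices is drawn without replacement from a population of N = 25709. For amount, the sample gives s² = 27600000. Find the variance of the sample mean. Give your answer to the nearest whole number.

Under SRS without replacement, Var(ȳ) = (1 − f)·s²/n with f = n/N = 6056/25709 = 0.23555953.
Var(ȳ) = (1 − 0.23555953)·27600000/6056 = 0.76444047·4557.4637 = 3483.9097.

3484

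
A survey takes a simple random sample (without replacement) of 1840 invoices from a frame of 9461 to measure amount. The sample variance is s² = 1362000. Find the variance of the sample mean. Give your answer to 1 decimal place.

Under SRS without replacement, Var(ȳ) = (1 − f)·s²/n with f = n/N = 1840/9461 = 0.19448261.
Var(ȳ) = (1 − 0.19448261)·1362000/1840 = 0.80551739·740.21739 = 596.25798.

596.3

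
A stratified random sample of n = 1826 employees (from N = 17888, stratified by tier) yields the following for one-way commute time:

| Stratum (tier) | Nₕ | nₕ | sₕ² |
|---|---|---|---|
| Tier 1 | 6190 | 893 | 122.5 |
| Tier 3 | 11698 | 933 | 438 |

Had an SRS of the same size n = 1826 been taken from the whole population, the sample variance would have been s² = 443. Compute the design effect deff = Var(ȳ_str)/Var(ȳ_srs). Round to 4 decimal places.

Var(ȳ_str) = Σ Wₕ²(1−fₕ)sₕ²/nₕ with Wₕ = Nₕ/17888:
  Tier 1: (6190/17888)²·(1−893/6190)·122.5/893 = 0.014056645
  Tier 3: (11698/17888)²·(1−933/11698)·438/933 = 0.1847543
  → Var(ȳ_str) = 0.19881095.
Var(ȳ_srs) = (1 − 1826/17888)·443/1826 = 0.21784159.
deff = 0.19881095 / 0.21784159 = 0.9126.

0.9126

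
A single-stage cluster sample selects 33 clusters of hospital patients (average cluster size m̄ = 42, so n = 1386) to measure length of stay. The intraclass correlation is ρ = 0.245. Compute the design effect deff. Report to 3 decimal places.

11.045

deff = 1 + (42 − 1)·0.245 = 1 + 10.045 = 11.045.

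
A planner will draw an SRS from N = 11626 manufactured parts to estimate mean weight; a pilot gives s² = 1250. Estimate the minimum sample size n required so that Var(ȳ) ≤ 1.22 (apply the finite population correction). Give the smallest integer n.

Without fpc, n₀ = s²/D = 1250/1.22 = 1024.5902.
With fpc, (1 − n/N)·s²/n ≤ D requires n ≥ n₀/(1 + n₀/N) = 1024.5902/(1 + 1024.5902/11626) = 941.6071.
Rounding up, n = 942.

942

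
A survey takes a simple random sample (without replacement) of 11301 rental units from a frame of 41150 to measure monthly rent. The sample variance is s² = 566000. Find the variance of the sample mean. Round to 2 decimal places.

Under SRS without replacement, Var(ȳ) = (1 − f)·s²/n with f = n/N = 11301/41150 = 0.27462940.
Var(ȳ) = (1 − 0.27462940)·566000/11301 = 0.72537060·50.084063 = 36.329507.

36.33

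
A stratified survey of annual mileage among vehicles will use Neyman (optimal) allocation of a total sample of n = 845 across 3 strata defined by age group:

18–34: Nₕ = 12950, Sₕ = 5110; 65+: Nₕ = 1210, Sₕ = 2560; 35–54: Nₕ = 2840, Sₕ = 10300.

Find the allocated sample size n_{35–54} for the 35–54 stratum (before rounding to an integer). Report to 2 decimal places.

Neyman allocation: nₕ = n·NₕSₕ / Σⱼ NⱼSⱼ.
Σ NⱼSⱼ = 12950·5110 + 1210·2560 + 2840·10300 = 9.85241 × 10^7.
n_{35–54} = 845·2840·10300 / (9.85241 × 10^7) = 250.88.

250.88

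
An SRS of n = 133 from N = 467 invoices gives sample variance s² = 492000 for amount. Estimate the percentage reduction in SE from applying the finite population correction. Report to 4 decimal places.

15.4303

f = n/N = 133/467 = 0.28479657.
SE_no-fpc = √(s²/n) = 60.821445; SE_fpc = √((1−f)s²/n) = 51.436514.
Ratio = √(1−f) = 0.84569701. Reduction = 100·(1 − 0.84569701) = 15.4303%.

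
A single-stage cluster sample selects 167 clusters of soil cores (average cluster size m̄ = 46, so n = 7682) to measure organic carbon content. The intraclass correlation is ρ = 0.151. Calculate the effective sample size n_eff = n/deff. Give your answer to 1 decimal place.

deff = 1 + (46 − 1)·0.151 = 1 + 6.795 = 7.795.
n_eff = 7682 / 7.795 = 985.5.

985.5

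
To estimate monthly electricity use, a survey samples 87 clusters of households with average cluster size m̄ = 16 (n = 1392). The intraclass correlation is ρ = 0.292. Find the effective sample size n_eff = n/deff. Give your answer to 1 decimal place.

258.7

deff = 1 + (16 − 1)·0.292 = 1 + 4.38 = 5.38.
n_eff = 1392 / 5.38 = 258.7.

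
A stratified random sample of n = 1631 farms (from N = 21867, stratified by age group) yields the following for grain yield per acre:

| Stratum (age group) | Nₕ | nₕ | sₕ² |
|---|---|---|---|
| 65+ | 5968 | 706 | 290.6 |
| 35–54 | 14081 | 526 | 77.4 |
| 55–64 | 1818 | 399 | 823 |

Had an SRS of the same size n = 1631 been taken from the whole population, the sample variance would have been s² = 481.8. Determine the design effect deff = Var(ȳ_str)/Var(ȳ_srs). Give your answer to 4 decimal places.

0.3545

Var(ȳ_str) = Σ Wₕ²(1−fₕ)sₕ²/nₕ with Wₕ = Nₕ/21867:
  65+: (5968/21867)²·(1−706/5968)·290.6/706 = 0.02703287
  35–54: (14081/21867)²·(1−526/14081)·77.4/526 = 0.058736738
  55–64: (1818/21867)²·(1−399/1818)·823/399 = 0.011128197
  → Var(ȳ_str) = 0.096897805.
Var(ȳ_srs) = (1 − 1631/21867)·481.8/1631 = 0.27336839.
deff = 0.096897805 / 0.27336839 = 0.3545.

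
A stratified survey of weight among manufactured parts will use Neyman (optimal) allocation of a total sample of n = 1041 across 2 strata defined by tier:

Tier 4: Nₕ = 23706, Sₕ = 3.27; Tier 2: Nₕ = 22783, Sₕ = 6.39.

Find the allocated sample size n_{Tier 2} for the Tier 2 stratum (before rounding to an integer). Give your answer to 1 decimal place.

Neyman allocation: nₕ = n·NₕSₕ / Σⱼ NⱼSⱼ.
Σ NⱼSⱼ = 23706·3.27 + 22783·6.39 = 223101.99.
n_{Tier 2} = 1041·22783·6.39 / 223101.99 = 679.3.

679.3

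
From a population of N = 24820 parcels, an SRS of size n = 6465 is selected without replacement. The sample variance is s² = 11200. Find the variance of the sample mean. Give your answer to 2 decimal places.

Under SRS without replacement, Var(ȳ) = (1 − f)·s²/n with f = n/N = 6465/24820 = 0.26047542.
Var(ȳ) = (1 − 0.26047542)·11200/6465 = 0.73952458·1.7324053 = 1.2811563.

1.28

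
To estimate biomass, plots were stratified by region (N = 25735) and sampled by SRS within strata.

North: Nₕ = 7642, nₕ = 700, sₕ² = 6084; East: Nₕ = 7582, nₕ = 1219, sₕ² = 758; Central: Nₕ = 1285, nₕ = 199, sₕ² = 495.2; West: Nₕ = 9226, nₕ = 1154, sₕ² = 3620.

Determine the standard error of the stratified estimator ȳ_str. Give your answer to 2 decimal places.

1.05

Var(ȳ_str) = Σₕ Wₕ²(1 − fₕ)sₕ²/nₕ with Wₕ = Nₕ/N, N = 25735.
North: Wₕ = 0.29694968; term = 0.29694968²·(1 − 0.09159906)·6084/700 = 0.69620071.
East: Wₕ = 0.29461822; term = 0.29461822²·(1 − 0.16077552)·758/1219 = 0.045296314.
Central: Wₕ = 0.04993200; term = 0.04993200²·(1 − 0.15486381)·495.2/199 = 0.0052433901.
West: Wₕ = 0.35850010; term = 0.35850010²·(1 − 0.12508129)·3620/1154 = 0.35273538.
Sum = 1.0994758.
SE = √(1.0994758) = 1.05.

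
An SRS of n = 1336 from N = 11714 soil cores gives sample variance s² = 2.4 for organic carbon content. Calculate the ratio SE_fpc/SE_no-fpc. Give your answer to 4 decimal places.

f = n/N = 1336/11714 = 0.11405156.
SE_no-fpc = √(s²/n) = 0.042384044; SE_fpc = √((1−f)s²/n) = 0.039893911.
Ratio = √(1−f) = 0.94124834.

0.9412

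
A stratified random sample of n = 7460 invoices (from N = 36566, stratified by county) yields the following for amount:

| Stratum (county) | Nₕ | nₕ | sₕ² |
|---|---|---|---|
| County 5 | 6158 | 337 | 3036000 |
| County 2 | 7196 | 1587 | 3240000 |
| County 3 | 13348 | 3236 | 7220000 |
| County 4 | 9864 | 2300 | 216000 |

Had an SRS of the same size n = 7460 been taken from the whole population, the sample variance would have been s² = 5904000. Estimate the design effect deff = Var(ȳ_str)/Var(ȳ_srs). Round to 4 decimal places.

Var(ȳ_str) = Σ Wₕ²(1−fₕ)sₕ²/nₕ with Wₕ = Nₕ/36566:
  County 5: (6158/36566)²·(1−337/6158)·3036000/337 = 241.52063
  County 2: (7196/36566)²·(1−1587/7196)·3240000/1587 = 61.629659
  County 3: (13348/36566)²·(1−3236/13348)·7220000/3236 = 225.23041
  County 4: (9864/36566)²·(1−2300/9864)·216000/2300 = 5.2405346
  → Var(ȳ_str) = 533.62123.
Var(ȳ_srs) = (1 − 7460/36566)·5904000/7460 = 629.95944.
deff = 533.62123 / 629.95944 = 0.8471.

0.8471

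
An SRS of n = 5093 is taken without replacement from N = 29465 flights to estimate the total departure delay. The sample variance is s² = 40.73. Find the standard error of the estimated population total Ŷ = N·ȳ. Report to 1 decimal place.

Var(Ŷ) = N²·Var(ȳ) = N²·(1 − n/N)·s²/n.
f = 5093/29465 = 0.17284914; Var(ȳ) = 0.82715086·40.73/5093 = 0.0066149331.
Var(Ŷ) = 29465² · 0.0066149331 = 5.7429938 × 10^6.
SE(Ŷ) = √(5.7429938 × 10^6) = 2396.5.

2396.5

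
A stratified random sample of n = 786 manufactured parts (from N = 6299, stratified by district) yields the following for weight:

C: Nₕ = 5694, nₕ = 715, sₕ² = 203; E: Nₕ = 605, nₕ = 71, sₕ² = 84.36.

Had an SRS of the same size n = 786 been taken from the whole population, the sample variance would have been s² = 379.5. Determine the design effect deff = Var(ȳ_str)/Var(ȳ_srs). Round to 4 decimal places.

Var(ȳ_str) = Σ Wₕ²(1−fₕ)sₕ²/nₕ with Wₕ = Nₕ/6299:
  C: (5694/6299)²·(1−715/5694)·203/715 = 0.20286465
  E: (605/6299)²·(1−71/605)·84.36/71 = 0.0096745692
  → Var(ȳ_str) = 0.21253922.
Var(ȳ_srs) = (1 − 786/6299)·379.5/786 = 0.42257677.
deff = 0.21253922 / 0.42257677 = 0.5030.

0.5030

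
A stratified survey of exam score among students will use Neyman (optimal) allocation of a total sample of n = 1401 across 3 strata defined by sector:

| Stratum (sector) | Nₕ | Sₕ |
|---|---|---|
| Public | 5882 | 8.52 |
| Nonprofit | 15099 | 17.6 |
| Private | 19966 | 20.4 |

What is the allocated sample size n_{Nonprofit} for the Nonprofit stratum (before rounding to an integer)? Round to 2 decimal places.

Neyman allocation: nₕ = n·NₕSₕ / Σⱼ NⱼSⱼ.
Σ NⱼSⱼ = 5882·8.52 + 15099·17.6 + 19966·20.4 = 723163.44.
n_{Nonprofit} = 1401·15099·17.6 / 723163.44 = 514.83.

514.83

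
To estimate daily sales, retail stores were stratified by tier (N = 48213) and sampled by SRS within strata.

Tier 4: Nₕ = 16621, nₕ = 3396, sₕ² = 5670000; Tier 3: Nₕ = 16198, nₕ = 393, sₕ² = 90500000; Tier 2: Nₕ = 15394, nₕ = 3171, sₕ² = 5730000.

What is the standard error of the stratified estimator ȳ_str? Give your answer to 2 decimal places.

160.21

Var(ȳ_str) = Σₕ Wₕ²(1 − fₕ)sₕ²/nₕ with Wₕ = Nₕ/N, N = 48213.
Tier 4: Wₕ = 0.34474104; term = 0.34474104²·(1 − 0.20431984)·5670000/3396 = 157.88465.
Tier 3: Wₕ = 0.33596748; term = 0.33596748²·(1 − 0.02426225)·90500000/393 = 25362.007.
Tier 2: Wₕ = 0.31929148; term = 0.31929148²·(1 − 0.20598935)·5730000/3171 = 146.27138.
Sum = 25666.163.
SE = √(25666.163) = 160.21.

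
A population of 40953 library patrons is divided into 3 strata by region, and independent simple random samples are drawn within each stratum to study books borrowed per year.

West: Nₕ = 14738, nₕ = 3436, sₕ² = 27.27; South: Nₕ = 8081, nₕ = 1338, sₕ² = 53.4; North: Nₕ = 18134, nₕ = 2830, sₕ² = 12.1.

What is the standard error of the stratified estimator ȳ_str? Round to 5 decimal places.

Var(ȳ_str) = Σₕ Wₕ²(1 − fₕ)sₕ²/nₕ with Wₕ = Nₕ/N, N = 40953.
West: Wₕ = 0.35987596; term = 0.35987596²·(1 − 0.23313882)·27.27/3436 = 7.882326 × 10^-4.
South: Wₕ = 0.19732376; term = 0.19732376²·(1 − 0.16557357)·53.4/1338 = 0.0012966775.
North: Wₕ = 0.44280028; term = 0.44280028²·(1 − 0.15606044)·12.1/2830 = 7.0749937 × 10^-4.
Sum = 0.0027924095.
SE = √(0.0027924095) = 0.05284.

0.05284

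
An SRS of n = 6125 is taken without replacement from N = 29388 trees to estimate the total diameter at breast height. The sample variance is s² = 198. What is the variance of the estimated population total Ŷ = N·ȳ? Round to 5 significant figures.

2.2100 × 10^7

Var(Ŷ) = N²·Var(ȳ) = N²·(1 − n/N)·s²/n.
f = 6125/29388 = 0.20841840; Var(ȳ) = 0.79158160·198/6125 = 0.025589087.
Var(Ŷ) = 29388² · 0.025589087 = 2.2100131 × 10^7.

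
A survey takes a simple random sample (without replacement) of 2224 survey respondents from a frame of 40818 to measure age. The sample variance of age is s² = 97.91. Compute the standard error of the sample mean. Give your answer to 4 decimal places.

Under SRS without replacement, Var(ȳ) = (1 − f)·s²/n with f = n/N = 2224/40818 = 0.05448577.
Var(ȳ) = (1 − 0.05448577)·97.91/2224 = 0.94551423·0.044024281 = 0.041625584.
SE(ȳ) = √(0.041625584) = 0.2040.

0.2040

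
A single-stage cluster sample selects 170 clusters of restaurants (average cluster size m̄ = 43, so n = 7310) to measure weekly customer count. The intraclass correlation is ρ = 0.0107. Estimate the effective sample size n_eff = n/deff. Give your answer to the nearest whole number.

5043

deff = 1 + (43 − 1)·0.0107 = 1 + 0.4494 = 1.4494.
n_eff = 7310 / 1.4494 = 5043.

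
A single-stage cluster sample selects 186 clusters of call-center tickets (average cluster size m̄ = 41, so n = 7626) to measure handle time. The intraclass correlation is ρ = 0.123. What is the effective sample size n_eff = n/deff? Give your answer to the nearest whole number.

1288

deff = 1 + (41 − 1)·0.123 = 1 + 4.92 = 5.92.
n_eff = 7626 / 5.92 = 1288.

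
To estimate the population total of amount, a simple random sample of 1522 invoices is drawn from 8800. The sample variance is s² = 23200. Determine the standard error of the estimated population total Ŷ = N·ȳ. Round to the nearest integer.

Var(Ŷ) = N²·Var(ȳ) = N²·(1 − n/N)·s²/n.
f = 1522/8800 = 0.17295455; Var(ȳ) = 0.82704545·23200/1522 = 12.606738.
Var(Ŷ) = 8800² · 12.606738 = 9.7626579 × 10^8.
SE(Ŷ) = √(9.7626579 × 10^8) = 31245.

31245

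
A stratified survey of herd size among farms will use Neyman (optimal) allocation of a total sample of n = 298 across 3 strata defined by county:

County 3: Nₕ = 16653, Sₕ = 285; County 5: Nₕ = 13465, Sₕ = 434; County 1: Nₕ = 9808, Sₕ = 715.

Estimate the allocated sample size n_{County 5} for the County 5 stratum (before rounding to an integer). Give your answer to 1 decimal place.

Neyman allocation: nₕ = n·NₕSₕ / Σⱼ NⱼSⱼ.
Σ NⱼSⱼ = 16653·285 + 13465·434 + 9808·715 = 1.7602635 × 10^7.
n_{County 5} = 298·13465·434 / (1.7602635 × 10^7) = 98.9.

98.9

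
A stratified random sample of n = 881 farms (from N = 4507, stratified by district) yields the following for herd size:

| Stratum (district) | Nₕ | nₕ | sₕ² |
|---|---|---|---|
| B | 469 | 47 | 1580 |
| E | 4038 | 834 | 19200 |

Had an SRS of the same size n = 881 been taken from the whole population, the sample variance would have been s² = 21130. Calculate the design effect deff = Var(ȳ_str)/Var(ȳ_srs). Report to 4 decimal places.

Var(ȳ_str) = Σ Wₕ²(1−fₕ)sₕ²/nₕ with Wₕ = Nₕ/4507:
  B: (469/4507)²·(1−47/469)·1580/47 = 0.32754382
  E: (4038/4507)²·(1−834/4038)·19200/834 = 14.662867
  → Var(ȳ_str) = 14.990411.
Var(ȳ_srs) = (1 − 881/4507)·21130/881 = 19.295846.
deff = 14.990411 / 19.295846 = 0.7769.

0.7769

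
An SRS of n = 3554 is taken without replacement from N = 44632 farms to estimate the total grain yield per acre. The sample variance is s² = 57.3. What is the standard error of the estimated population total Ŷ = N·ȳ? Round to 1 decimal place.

5436.8

Var(Ŷ) = N²·Var(ȳ) = N²·(1 − n/N)·s²/n.
f = 3554/44632 = 0.07962897; Var(ȳ) = 0.92037103·57.3/3554 = 0.014838846.
Var(Ŷ) = 44632² · 0.014838846 = 2.955921 × 10^7.
SE(Ŷ) = √(2.955921 × 10^7) = 5436.8.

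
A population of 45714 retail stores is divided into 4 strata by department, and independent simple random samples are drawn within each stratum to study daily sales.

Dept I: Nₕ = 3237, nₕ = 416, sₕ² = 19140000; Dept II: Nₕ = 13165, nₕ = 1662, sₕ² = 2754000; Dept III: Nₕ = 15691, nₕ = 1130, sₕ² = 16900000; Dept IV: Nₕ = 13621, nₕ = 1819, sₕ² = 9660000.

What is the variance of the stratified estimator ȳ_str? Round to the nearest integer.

Var(ȳ_str) = Σₕ Wₕ²(1 − fₕ)sₕ²/nₕ with Wₕ = Nₕ/N, N = 45714.
Dept I: Wₕ = 0.07080982; term = 0.07080982²·(1 − 0.12851406)·19140000/416 = 201.04623.
Dept II: Wₕ = 0.28798617; term = 0.28798617²·(1 − 0.12624383)·2754000/1662 = 120.07883.
Dept III: Wₕ = 0.34324277; term = 0.34324277²·(1 − 0.07201581)·16900000/1130 = 1635.1276.
Dept IV: Wₕ = 0.29796124; term = 0.29796124²·(1 − 0.13354379)·9660000/1819 = 408.51742.
Sum = 2364.7701.

2365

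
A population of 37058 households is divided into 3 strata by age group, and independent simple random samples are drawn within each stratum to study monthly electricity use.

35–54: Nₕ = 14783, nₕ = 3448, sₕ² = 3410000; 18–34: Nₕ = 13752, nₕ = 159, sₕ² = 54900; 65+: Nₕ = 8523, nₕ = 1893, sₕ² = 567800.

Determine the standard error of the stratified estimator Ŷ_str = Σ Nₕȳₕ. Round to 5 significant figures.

Var(Ŷ_str) = Σₕ Nₕ²(1 − fₕ)sₕ²/nₕ.
35–54: 14783²·(1 − 3448/14783)·3410000/3448 = 1.6571859 × 10^11.
18–34: 13752²·(1 − 159/13752)·54900/159 = 6.4544078 × 10^10.
65+: 8523²·(1 − 1893/8523)·567800/1893 = 1.6949262 × 10^10.
Sum = 2.4721193 × 10^11.
SE = √(2.4721193 × 10^11) = 497200.

497200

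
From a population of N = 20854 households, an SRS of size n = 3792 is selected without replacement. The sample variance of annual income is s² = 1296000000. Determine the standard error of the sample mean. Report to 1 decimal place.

Under SRS without replacement, Var(ȳ) = (1 − f)·s²/n with f = n/N = 3792/20854 = 0.18183562.
Var(ȳ) = (1 − 0.18183562)·1296000000/3792 = 0.81816438·341772.15 = 279625.8.
SE(ȳ) = √(279625.8) = 528.8.

528.8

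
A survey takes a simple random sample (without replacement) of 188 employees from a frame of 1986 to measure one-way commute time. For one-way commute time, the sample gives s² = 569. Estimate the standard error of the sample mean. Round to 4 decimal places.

1.6553

Under SRS without replacement, Var(ȳ) = (1 − f)·s²/n with f = n/N = 188/1986 = 0.09466264.
Var(ȳ) = (1 − 0.09466264)·569/188 = 0.90533736·3.0265957 = 2.7400902.
SE(ȳ) = √(2.7400902) = 1.6553.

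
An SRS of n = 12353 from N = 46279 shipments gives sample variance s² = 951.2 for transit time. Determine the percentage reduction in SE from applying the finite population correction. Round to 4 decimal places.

f = n/N = 12353/46279 = 0.26692452.
SE_no-fpc = √(s²/n) = 0.27749151; SE_fpc = √((1−f)s²/n) = 0.23758775.
Ratio = √(1−f) = 0.85619827. Reduction = 100·(1 − 0.85619827) = 14.3802%.

14.3802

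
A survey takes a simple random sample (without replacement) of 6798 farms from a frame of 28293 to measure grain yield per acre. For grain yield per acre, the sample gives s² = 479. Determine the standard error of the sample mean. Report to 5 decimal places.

0.23137

Under SRS without replacement, Var(ȳ) = (1 − f)·s²/n with f = n/N = 6798/28293 = 0.24027145.
Var(ȳ) = (1 − 0.24027145)·479/6798 = 0.75972855·0.070461901 = 0.053531918.
SE(ȳ) = √(0.053531918) = 0.23137.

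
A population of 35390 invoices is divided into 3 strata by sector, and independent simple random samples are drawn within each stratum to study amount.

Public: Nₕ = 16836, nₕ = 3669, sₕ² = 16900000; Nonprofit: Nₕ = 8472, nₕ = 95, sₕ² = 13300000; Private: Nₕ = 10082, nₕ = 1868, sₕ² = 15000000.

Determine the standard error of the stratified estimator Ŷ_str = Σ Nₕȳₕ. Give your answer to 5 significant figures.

3.4091 × 10^6

Var(Ŷ_str) = Σₕ Nₕ²(1 − fₕ)sₕ²/nₕ.
Public: 16836²·(1 − 3669/16836)·16900000/3669 = 1.0210917 × 10^12.
Nonprofit: 8472²·(1 − 95/8472)·13300000/95 = 9.9357922 × 10^12.
Private: 10082²·(1 − 1868/10082)·15000000/1868 = 6.6499102 × 10^11.
Sum = 1.1621875 × 10^13.
SE = √(1.1621875 × 10^13) = 3.4091 × 10^6.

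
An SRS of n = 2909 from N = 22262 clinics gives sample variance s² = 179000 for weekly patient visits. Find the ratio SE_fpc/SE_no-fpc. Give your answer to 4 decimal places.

0.9324

f = n/N = 2909/22262 = 0.13067110.
SE_no-fpc = √(s²/n) = 7.8443083; SE_fpc = √((1−f)s²/n) = 7.3138612.
Ratio = √(1−f) = 0.93237809.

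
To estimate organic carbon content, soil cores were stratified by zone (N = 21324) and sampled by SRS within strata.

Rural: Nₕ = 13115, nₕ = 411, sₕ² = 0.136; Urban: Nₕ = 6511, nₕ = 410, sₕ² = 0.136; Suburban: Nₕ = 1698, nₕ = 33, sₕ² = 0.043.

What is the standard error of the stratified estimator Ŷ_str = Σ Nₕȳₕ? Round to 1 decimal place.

268.3

Var(Ŷ_str) = Σₕ Nₕ²(1 − fₕ)sₕ²/nₕ.
Rural: 13115²·(1 − 411/13115)·0.136/411 = 55132.269.
Urban: 6511²·(1 − 410/6511)·0.136/410 = 13176.612.
Suburban: 1698²·(1 − 33/1698)·0.043/33 = 3683.8882.
Sum = 71992.769.
SE = √(71992.769) = 268.3.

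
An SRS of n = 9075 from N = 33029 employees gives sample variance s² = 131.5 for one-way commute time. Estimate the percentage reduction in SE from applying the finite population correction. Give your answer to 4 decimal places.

f = n/N = 9075/33029 = 0.27475855.
SE_no-fpc = √(s²/n) = 0.1203759; SE_fpc = √((1−f)s²/n) = 0.10251345.
Ratio = √(1−f) = 0.85161109. Reduction = 100·(1 − 0.85161109) = 14.8389%.

14.8389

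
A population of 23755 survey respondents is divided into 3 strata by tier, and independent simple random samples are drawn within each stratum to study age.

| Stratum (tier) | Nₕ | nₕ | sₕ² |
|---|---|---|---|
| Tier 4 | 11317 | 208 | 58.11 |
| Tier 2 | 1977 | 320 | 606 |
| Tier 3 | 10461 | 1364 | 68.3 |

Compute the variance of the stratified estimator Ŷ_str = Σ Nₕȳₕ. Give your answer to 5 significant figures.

Var(Ŷ_str) = Σₕ Nₕ²(1 − fₕ)sₕ²/nₕ.
Tier 4: 11317²·(1 − 208/11317)·58.11/208 = 3.5123179 × 10^7.
Tier 2: 1977²·(1 − 320/1977)·606/320 = 6.2037148 × 10^6.
Tier 3: 10461²·(1 − 1364/10461)·68.3/1364 = 4.7651627 × 10^6.
Sum = 4.6092057 × 10^7.

4.6092 × 10^7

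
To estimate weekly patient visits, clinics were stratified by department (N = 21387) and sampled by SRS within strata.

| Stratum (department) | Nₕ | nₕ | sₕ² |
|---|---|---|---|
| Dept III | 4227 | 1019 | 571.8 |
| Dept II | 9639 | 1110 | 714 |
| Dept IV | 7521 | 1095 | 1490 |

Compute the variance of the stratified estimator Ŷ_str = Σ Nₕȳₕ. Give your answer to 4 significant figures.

1.263 × 10^8

Var(Ŷ_str) = Σₕ Nₕ²(1 − fₕ)sₕ²/nₕ.
Dept III: 4227²·(1 − 1019/4227)·571.8/1019 = 7.6091575 × 10^6.
Dept II: 9639²·(1 − 1110/9639)·714/1110 = 5.288169 × 10^7.
Dept IV: 7521²·(1 − 1095/7521)·1490/1095 = 6.5764036 × 10^7.
Sum = 1.2625488 × 10^8.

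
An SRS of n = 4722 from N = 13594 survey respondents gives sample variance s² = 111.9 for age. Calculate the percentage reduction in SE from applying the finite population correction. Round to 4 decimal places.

19.2138

f = n/N = 4722/13594 = 0.34735913.
SE_no-fpc = √(s²/n) = 0.1539402; SE_fpc = √((1−f)s²/n) = 0.12436243.
Ratio = √(1−f) = 0.80786191. Reduction = 100·(1 − 0.80786191) = 19.2138%.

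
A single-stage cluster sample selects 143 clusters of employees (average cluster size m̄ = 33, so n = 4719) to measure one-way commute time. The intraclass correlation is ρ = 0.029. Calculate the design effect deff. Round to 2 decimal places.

deff = 1 + (33 − 1)·0.029 = 1 + 0.928 = 1.928.

1.93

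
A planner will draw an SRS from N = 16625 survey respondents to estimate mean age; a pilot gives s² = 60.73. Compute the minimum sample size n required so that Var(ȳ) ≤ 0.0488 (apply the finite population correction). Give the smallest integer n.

Without fpc, n₀ = s²/D = 60.73/0.0488 = 1244.4672.
With fpc, (1 − n/N)·s²/n ≤ D requires n ≥ n₀/(1 + n₀/N) = 1244.4672/(1 + 1244.4672/16625) = 1157.7999.
Rounding up, n = 1158.

1158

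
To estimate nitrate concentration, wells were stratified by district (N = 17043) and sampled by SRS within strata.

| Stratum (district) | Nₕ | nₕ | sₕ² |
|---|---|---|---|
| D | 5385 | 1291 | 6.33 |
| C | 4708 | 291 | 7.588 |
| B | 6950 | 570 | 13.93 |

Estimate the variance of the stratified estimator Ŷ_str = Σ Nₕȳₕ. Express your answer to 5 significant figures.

1.7340 × 10^6

Var(Ŷ_str) = Σₕ Nₕ²(1 − fₕ)sₕ²/nₕ.
D: 5385²·(1 − 1291/5385)·6.33/1291 = 108096.35.
C: 4708²·(1 − 291/4708)·7.588/291 = 542248.28.
B: 6950²·(1 − 570/6950)·13.93/570 = 1.0836318 × 10^6.
Sum = 1.7339764 × 10^6.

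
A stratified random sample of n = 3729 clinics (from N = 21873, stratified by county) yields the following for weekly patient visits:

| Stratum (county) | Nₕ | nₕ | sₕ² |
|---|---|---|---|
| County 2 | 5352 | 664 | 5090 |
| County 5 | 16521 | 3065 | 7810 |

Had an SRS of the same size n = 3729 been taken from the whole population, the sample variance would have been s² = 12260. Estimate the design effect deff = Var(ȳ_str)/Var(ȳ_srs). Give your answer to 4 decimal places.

0.5815

Var(ȳ_str) = Σ Wₕ²(1−fₕ)sₕ²/nₕ with Wₕ = Nₕ/21873:
  County 2: (5352/21873)²·(1−664/5352)·5090/664 = 0.40200986
  County 5: (16521/21873)²·(1−3065/16521)·7810/3065 = 1.1840121
  → Var(ȳ_str) = 1.586022.
Var(ȳ_srs) = (1 − 3729/21873)·12260/3729 = 2.7272363.
deff = 1.586022 / 2.7272363 = 0.5815.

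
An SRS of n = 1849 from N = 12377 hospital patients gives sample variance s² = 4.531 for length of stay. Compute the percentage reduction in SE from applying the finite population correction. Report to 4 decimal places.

7.7715

f = n/N = 1849/12377 = 0.14939000.
SE_no-fpc = √(s²/n) = 0.049502664; SE_fpc = √((1−f)s²/n) = 0.045655575.
Ratio = √(1−f) = 0.92228521. Reduction = 100·(1 − 0.92228521) = 7.7715%.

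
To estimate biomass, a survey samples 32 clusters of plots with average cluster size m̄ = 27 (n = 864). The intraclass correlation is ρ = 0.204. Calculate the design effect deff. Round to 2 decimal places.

6.30

deff = 1 + (27 − 1)·0.204 = 1 + 5.304 = 6.304.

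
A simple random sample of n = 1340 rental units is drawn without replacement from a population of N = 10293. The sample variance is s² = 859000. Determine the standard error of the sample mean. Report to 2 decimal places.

23.61

Under SRS without replacement, Var(ȳ) = (1 − f)·s²/n with f = n/N = 1340/10293 = 0.13018556.
Var(ȳ) = (1 − 0.13018556)·859000/1340 = 0.86981444·641.04478 = 557.59.
SE(ȳ) = √(557.59) = 23.61.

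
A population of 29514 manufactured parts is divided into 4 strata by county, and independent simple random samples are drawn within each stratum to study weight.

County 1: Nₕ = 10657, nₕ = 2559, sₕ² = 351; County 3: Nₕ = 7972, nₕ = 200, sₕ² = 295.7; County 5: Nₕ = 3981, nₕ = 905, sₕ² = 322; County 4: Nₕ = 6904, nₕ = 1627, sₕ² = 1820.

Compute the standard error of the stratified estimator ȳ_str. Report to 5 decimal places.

Var(ȳ_str) = Σₕ Wₕ²(1 − fₕ)sₕ²/nₕ with Wₕ = Nₕ/N, N = 29514.
County 1: Wₕ = 0.36108288; term = 0.36108288²·(1 − 0.24012386)·351/2559 = 0.013589185.
County 3: Wₕ = 0.27010910; term = 0.27010910²·(1 − 0.02508781)·295.7/200 = 0.10516356.
County 5: Wₕ = 0.13488514; term = 0.13488514²·(1 − 0.22732982)·322/905 = 0.0050018384.
County 4: Wₕ = 0.23392288; term = 0.23392288²·(1 − 0.23566049)·1820/1627 = 0.046785962.
Sum = 0.17054055.
SE = √(0.17054055) = 0.41297.

0.41297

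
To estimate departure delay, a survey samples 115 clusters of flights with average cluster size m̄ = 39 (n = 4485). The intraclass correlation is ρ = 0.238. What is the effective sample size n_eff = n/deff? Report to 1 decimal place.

446.5

deff = 1 + (39 − 1)·0.238 = 1 + 9.044 = 10.044.
n_eff = 4485 / 10.044 = 446.5.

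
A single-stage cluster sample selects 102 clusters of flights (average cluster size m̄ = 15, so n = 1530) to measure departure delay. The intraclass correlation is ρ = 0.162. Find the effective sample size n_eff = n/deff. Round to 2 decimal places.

468.18

deff = 1 + (15 − 1)·0.162 = 1 + 2.268 = 3.268.
n_eff = 1530 / 3.268 = 468.18.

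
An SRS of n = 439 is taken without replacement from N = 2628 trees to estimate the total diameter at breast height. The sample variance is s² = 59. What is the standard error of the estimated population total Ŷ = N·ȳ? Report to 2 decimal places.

Var(Ŷ) = N²·Var(ȳ) = N²·(1 − n/N)·s²/n.
f = 439/2628 = 0.16704718; Var(ȳ) = 0.83295282·59/439 = 0.11194582.
Var(Ŷ) = 2628² · 0.11194582 = 773140.82.
SE(Ŷ) = √(773140.82) = 879.28.

879.28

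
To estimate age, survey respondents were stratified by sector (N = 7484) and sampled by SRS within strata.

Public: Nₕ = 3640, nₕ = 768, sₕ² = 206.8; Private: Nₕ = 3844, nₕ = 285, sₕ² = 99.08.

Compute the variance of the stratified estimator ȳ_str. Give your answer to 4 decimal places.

0.1352

Var(ȳ_str) = Σₕ Wₕ²(1 − fₕ)sₕ²/nₕ with Wₕ = Nₕ/N, N = 7484.
Public: Wₕ = 0.48637092; term = 0.48637092²·(1 − 0.21098901)·206.8/768 = 0.050258275.
Private: Wₕ = 0.51362908; term = 0.51362908²·(1 − 0.07414152)·99.08/285 = 0.084915104.
Sum = 0.13517338.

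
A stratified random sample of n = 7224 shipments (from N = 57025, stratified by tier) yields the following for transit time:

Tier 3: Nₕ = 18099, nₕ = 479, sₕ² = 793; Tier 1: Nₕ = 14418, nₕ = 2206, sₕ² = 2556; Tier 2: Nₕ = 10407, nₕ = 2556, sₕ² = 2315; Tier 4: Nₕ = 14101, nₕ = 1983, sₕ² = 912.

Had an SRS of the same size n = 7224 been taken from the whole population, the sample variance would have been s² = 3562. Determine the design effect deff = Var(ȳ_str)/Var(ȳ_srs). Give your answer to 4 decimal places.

0.6317

Var(ȳ_str) = Σ Wₕ²(1−fₕ)sₕ²/nₕ with Wₕ = Nₕ/57025:
  Tier 3: (18099/57025)²·(1−479/18099)·793/479 = 0.16235571
  Tier 1: (14418/57025)²·(1−2206/14418)·2556/2206 = 0.062735963
  Tier 2: (10407/57025)²·(1−2556/10407)·2315/2556 = 0.022756742
  Tier 4: (14101/57025)²·(1−1983/14101)·912/1983 = 0.024166981
  → Var(ȳ_str) = 0.2720154.
Var(ȳ_srs) = (1 − 7224/57025)·3562/7224 = 0.4306148.
deff = 0.2720154 / 0.4306148 = 0.6317.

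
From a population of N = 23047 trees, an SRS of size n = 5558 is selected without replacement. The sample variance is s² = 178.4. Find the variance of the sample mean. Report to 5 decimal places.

Under SRS without replacement, Var(ȳ) = (1 − f)·s²/n with f = n/N = 5558/23047 = 0.24115937.
Var(ȳ) = (1 − 0.24115937)·178.4/5558 = 0.75884063·0.032097877 = 0.024357173.

0.02436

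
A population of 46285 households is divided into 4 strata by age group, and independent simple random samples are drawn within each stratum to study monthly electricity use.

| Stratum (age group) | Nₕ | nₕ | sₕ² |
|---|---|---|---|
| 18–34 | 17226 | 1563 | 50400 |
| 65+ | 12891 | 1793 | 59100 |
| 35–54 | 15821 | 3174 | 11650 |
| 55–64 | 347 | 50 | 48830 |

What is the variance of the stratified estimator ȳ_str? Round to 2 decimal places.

Var(ȳ_str) = Σₕ Wₕ²(1 − fₕ)sₕ²/nₕ with Wₕ = Nₕ/N, N = 46285.
18–34: Wₕ = 0.37217241; term = 0.37217241²·(1 − 0.09073494)·50400/1563 = 4.0611629.
65+: Wₕ = 0.27851356; term = 0.27851356²·(1 − 0.13908929)·59100/1793 = 2.2011923.
35–54: Wₕ = 0.34181700; term = 0.34181700²·(1 − 0.20061943)·11650/3174 = 0.34281508.
55–64: Wₕ = 0.00749703; term = 0.00749703²·(1 − 0.14409222)·48830/50 = 0.046980984.
Sum = 6.6521513.

6.65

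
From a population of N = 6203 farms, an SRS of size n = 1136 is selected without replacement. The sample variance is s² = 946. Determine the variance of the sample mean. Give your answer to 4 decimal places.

0.6802

Under SRS without replacement, Var(ȳ) = (1 − f)·s²/n with f = n/N = 1136/6203 = 0.18313719.
Var(ȳ) = (1 − 0.18313719)·946/1136 = 0.81686281·0.83274648 = 0.68023963.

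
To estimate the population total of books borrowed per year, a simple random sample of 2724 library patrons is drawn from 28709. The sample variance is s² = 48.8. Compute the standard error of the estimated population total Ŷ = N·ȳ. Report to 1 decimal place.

3655.8

Var(Ŷ) = N²·Var(ȳ) = N²·(1 − n/N)·s²/n.
f = 2724/28709 = 0.09488314; Var(ȳ) = 0.90511686·48.8/2724 = 0.016215016.
Var(Ŷ) = 28709² · 0.016215016 = 1.3364525 × 10^7.
SE(Ŷ) = √(1.3364525 × 10^7) = 3655.8.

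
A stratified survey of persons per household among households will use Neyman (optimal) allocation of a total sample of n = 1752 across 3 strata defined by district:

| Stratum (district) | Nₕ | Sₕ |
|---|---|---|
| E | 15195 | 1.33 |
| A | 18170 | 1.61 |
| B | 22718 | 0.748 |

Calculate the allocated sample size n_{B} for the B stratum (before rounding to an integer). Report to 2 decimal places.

Neyman allocation: nₕ = n·NₕSₕ / Σⱼ NⱼSⱼ.
Σ NⱼSⱼ = 15195·1.33 + 18170·1.61 + 22718·0.748 = 66456.114.
n_{B} = 1752·22718·0.748 / 66456.114 = 447.99.

447.99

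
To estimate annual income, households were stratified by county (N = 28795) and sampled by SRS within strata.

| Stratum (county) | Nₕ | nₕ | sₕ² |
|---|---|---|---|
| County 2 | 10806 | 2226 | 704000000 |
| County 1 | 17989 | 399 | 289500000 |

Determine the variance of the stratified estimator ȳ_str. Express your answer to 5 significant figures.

312260

Var(ȳ_str) = Σₕ Wₕ²(1 − fₕ)sₕ²/nₕ with Wₕ = Nₕ/N, N = 28795.
County 2: Wₕ = 0.37527348; term = 0.37527348²·(1 − 0.20599667)·704000000/2226 = 35364.342.
County 1: Wₕ = 0.62472652; term = 0.62472652²·(1 − 0.02218022)·289500000/399 = 276894.52.
Sum = 312258.86.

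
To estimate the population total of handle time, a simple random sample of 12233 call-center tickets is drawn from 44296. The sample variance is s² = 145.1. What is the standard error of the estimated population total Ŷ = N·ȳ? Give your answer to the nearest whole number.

Var(Ŷ) = N²·Var(ȳ) = N²·(1 − n/N)·s²/n.
f = 12233/44296 = 0.27616489; Var(ȳ) = 0.72383511·145.1/12233 = 0.0085856678.
Var(Ŷ) = 44296² · 0.0085856678 = 1.6846245 × 10^7.
SE(Ŷ) = √(1.6846245 × 10^7) = 4104.

4104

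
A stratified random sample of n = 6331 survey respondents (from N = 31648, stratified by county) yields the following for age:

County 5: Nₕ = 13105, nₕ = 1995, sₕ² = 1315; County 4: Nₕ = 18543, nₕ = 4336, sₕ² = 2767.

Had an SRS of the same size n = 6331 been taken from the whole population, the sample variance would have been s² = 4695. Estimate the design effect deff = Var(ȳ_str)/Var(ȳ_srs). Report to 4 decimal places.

Var(ȳ_str) = Σ Wₕ²(1−fₕ)sₕ²/nₕ with Wₕ = Nₕ/31648:
  County 5: (13105/31648)²·(1−1995/13105)·1315/1995 = 0.095816741
  County 4: (18543/31648)²·(1−4336/18543)·2767/4336 = 0.16784551
  → Var(ȳ_str) = 0.26366225.
Var(ȳ_srs) = (1 − 6331/31648)·4695/6331 = 0.5932384.
deff = 0.26366225 / 0.5932384 = 0.4444.

0.4444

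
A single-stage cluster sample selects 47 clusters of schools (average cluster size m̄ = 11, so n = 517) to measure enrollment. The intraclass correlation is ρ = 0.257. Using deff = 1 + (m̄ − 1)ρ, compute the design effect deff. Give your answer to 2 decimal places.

deff = 1 + (11 − 1)·0.257 = 1 + 2.57 = 3.57.

3.57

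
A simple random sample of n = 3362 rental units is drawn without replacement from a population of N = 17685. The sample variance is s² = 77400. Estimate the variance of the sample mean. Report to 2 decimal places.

Under SRS without replacement, Var(ȳ) = (1 − f)·s²/n with f = n/N = 3362/17685 = 0.19010461.
Var(ȳ) = (1 − 0.19010461)·77400/3362 = 0.80989539·23.022011 = 18.64542.

18.65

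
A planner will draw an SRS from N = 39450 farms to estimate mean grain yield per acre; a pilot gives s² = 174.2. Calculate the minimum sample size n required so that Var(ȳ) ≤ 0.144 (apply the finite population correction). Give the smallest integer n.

1174

Without fpc, n₀ = s²/D = 174.2/0.144 = 1209.7222.
With fpc, (1 − n/N)·s²/n ≤ D requires n ≥ n₀/(1 + n₀/N) = 1209.7222/(1 + 1209.7222/39450) = 1173.7301.
Rounding up, n = 1174.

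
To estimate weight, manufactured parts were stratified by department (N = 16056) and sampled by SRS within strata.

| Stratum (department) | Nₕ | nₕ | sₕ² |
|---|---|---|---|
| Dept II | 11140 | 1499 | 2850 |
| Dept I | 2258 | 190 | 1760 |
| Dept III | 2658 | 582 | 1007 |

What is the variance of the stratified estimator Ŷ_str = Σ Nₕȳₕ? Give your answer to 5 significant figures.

2.5700 × 10^8

Var(Ŷ_str) = Σₕ Nₕ²(1 − fₕ)sₕ²/nₕ.
Dept II: 11140²·(1 − 1499/11140)·2850/1499 = 2.0419754 × 10^8.
Dept I: 2258²·(1 − 190/2258)·1760/190 = 4.3254723 × 10^7.
Dept III: 2658²·(1 − 582/2658)·1007/582 = 9.5474812 × 10^6.
Sum = 2.5699974 × 10^8.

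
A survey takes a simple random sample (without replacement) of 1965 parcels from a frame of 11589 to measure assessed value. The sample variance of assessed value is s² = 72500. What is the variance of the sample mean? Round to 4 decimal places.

30.6397

Under SRS without replacement, Var(ȳ) = (1 − f)·s²/n with f = n/N = 1965/11589 = 0.16955734.
Var(ȳ) = (1 − 0.16955734)·72500/1965 = 0.83044266·36.895674 = 30.639742.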